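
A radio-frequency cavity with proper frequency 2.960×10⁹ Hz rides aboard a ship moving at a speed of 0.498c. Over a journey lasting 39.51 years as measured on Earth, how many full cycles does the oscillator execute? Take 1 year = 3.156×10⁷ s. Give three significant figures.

γ = 1/√(1 − 0.498²) = 1/√0.7520 = 1.153
The oscillator's own cycle count is N = f × τ where τ is the proper time on the ship. τ = Δt/γ = 39.51/1.153 = 34.26 years = 1.081×10⁹ s.
N = 2.960×10⁹ × 1.081×10⁹ = 3.201×10¹⁸.

N = 3.20×10¹⁸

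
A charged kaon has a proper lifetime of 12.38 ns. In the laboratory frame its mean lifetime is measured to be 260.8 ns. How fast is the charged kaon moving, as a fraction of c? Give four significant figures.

β = 0.9989

γ = Δt/τ₀ = 260.8/12.38 = 21.07
β = √(1 − 1/γ²) = √(1 − 0.002253) = √0.9977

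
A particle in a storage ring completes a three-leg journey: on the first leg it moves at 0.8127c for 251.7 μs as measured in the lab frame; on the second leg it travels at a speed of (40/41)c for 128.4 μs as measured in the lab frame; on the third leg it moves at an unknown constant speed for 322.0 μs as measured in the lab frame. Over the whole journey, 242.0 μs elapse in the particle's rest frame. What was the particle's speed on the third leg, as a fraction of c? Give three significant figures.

Leg 1: γ = 1/√(1 − 0.8127²) = 1/√0.3395 = 1.716; τ_1 = 251.7/1.716 = 146.7 μs.
Leg 2: γ = 1/√(1 − (40/41)²) = 41/9 ≈ 4.556; τ_2 = 128.4/4.556 = 28.19 μs.
Leg 3: speed unknown; τ_3 = 322.0/γ_3.
Total proper time: 146.7 + 28.19 + τ_3 = 242.0, so τ_3 = 242.0 − 174.8 = 67.15 μs.
γ_3 = 322.0/67.15 = 4.795; β = √(1 − 1/γ²) = √0.9565.

β = 0.978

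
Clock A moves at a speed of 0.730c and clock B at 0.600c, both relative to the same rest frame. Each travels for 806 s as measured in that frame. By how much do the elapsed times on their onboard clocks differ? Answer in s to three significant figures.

A: γ = 1/√(1 − 0.730²) = 1/√0.4671 = 1.463; τ_A = 806/1.463 = 550.9 s.
B: γ = 1/√(1 − 0.600²) = 5/4 = 1.250; τ_B = 806/1.250 = 644.8 s.

|τ_A − τ_B| = 93.9 s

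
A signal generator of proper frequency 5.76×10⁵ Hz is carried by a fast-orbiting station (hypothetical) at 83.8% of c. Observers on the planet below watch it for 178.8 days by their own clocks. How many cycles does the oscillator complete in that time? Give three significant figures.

N = 4.86×10¹²

β = 0.838; γ = 1/√(1 − 0.838²) = 1/√0.2978 = 1.833
During 178.8 days of lab time, the oscillator's proper time advances by τ = Δt/γ = 178.8/1.833 = 97.57 days = 8.430×10⁶ s.
N = f × τ = 5.76×10⁵ × 8.430×10⁶ = 4.856×10¹².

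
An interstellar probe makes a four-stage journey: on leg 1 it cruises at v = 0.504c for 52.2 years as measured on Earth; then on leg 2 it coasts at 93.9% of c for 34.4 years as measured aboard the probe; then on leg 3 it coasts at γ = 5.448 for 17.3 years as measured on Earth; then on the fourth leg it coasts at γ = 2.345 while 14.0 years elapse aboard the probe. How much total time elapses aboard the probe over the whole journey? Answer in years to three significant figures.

Leg 1: γ = 1/√(1 − 0.504²) = 1/√0.7460 = 1.158; τ_1 = 52.2/1.158 = 45.09 years.
Leg 2: 34.4 years is already measured aboard the probe.
Leg 3: γ = 5.448; τ_3 = 17.3/5.448 = 3.175 years.
Leg 4: 14.0 years is already measured aboard the probe.
Total: 45.09 + 34.40 + 3.175 + 14.00 years.

τ = 96.7 years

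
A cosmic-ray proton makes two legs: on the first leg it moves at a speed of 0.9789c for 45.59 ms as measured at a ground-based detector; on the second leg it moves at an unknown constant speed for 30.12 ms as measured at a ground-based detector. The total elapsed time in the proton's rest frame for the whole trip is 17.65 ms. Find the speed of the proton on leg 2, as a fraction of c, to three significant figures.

β = 0.961

Leg 1: γ = 1/√(1 − 0.9789²) = 1/√0.04175 = 4.894; τ_1 = 45.59/4.894 = 9.316 ms.
Leg 2: speed unknown; τ_2 = 30.12/γ_2.
Total proper time: 9.316 + τ_2 = 17.65, so τ_2 = 17.65 − 9.316 = 8.334 ms.
γ_2 = 30.12/8.334 = 3.614; β = √(1 − 1/γ²) = √0.9234.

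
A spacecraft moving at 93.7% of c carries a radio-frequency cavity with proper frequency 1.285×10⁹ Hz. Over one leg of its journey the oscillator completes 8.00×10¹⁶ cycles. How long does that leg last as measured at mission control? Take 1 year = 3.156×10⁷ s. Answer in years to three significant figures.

β = 0.937; γ = 1/√(1 − 0.937²) = 1/√0.1220 = 2.863
Proper time for N cycles: τ = N/f = 8.00×10¹⁶/(1.285×10⁹) = 6.226×10⁷ s = 1.973 years.
Lab-frame duration Δt = γτ = 2.863 × 1.973 = 5.647 years.

Δt = 5.65 years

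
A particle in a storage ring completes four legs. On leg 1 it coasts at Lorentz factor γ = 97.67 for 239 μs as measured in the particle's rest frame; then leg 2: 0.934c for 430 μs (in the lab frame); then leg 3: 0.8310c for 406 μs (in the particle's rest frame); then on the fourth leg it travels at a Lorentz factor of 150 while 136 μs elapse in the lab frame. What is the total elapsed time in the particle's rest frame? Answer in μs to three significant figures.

Leg 1: 239 μs is already measured in the particle's rest frame.
Leg 2: γ = 1/√(1 − 0.934²) = 1/√0.1276 = 2.799; τ_2 = 430/2.799 = 153.6 μs.
Leg 3: 406 μs is already measured in the particle's rest frame.
Leg 4: γ = 150; τ_4 = 136/150.0 = 0.9067 μs.
Total: 239.0 + 153.6 + 406.0 + 0.9067 μs.

τ = 800 μs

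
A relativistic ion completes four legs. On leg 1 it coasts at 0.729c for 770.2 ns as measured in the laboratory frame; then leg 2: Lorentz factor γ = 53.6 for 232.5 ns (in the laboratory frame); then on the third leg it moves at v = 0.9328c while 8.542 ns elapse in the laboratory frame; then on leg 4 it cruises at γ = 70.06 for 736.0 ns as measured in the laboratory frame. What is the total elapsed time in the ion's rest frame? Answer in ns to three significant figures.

τ = 545 ns

Leg 1: γ = 1/√(1 − 0.729²) = 1/√0.4686 = 1.461; τ_1 = 770.2/1.461 = 527.2 ns.
Leg 2: γ = 53.6; τ_2 = 232.5/53.60 = 4.338 ns.
Leg 3: γ = 1/√(1 − 0.9328²) = 1/√0.1299 = 2.775; τ_3 = 8.542/2.775 = 3.078 ns.
Leg 4: γ = 70.06; τ_4 = 736.0/70.06 = 10.51 ns.
Total: 527.2 + 4.338 + 3.078 + 10.51 ns.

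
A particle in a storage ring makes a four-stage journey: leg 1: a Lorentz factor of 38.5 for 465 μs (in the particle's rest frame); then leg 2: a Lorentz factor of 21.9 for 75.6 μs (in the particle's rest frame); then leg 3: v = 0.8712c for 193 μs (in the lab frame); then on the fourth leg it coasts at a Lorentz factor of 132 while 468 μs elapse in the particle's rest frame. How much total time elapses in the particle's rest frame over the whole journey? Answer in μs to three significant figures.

τ = 1100 μs

Leg 1: 465 μs is already measured in the particle's rest frame.
Leg 2: 75.6 μs is already measured in the particle's rest frame.
Leg 3: γ = 1/√(1 − 0.8712²) = 1/√0.2410 = 2.037; τ_3 = 193/2.037 = 94.75 μs.
Leg 4: 468 μs is already measured in the particle's rest frame.
Total: 465.0 + 75.60 + 94.75 + 468.0 μs.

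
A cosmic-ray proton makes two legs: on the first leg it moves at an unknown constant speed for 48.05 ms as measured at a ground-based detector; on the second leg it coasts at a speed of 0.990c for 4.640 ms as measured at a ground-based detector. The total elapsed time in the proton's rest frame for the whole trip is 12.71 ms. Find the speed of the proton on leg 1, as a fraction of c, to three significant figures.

β = 0.968

Leg 1: speed unknown; τ_1 = 48.05/γ_1.
Leg 2: γ = 1/√(1 − 0.990²) = 1/√0.01990 = 7.089; τ_2 = 4.640/7.089 = 0.6546 ms.
Total proper time: τ_1 + 0.6546 = 12.71, so τ_1 = 12.71 − 0.6546 = 12.06 ms.
γ_1 = 48.05/12.06 = 3.986; β = √(1 − 1/γ²) = √0.9371.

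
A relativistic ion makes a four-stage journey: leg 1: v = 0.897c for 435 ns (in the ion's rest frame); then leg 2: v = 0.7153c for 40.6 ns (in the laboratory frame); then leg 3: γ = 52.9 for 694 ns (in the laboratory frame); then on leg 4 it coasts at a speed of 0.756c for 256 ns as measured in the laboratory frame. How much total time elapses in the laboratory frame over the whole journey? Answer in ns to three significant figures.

Leg 1: γ = 1/√(1 − 0.897²) = 1/√0.1954 = 2.262; Δt_1 = 2.262 × 435 = 984.1 ns.
Leg 2: 40.6 ns is already measured in the laboratory frame.
Leg 3: 694 ns is already measured in the laboratory frame.
Leg 4: 256 ns is already measured in the laboratory frame.
Total: 984.1 + 40.60 + 694.0 + 256.0 ns.

Δt = 1970 ns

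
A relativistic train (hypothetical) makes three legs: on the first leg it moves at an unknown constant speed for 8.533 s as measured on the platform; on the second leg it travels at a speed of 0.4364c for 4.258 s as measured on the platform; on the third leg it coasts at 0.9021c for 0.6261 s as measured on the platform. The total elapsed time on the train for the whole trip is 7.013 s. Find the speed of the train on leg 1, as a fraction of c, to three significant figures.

β = 0.940

Leg 1: speed unknown; τ_1 = 8.533/γ_1.
Leg 2: γ = 1/√(1 − 0.4364²) = 1/√0.8096 = 1.111; τ_2 = 4.258/1.111 = 3.831 s.
Leg 3: γ = 1/√(1 − 0.9021²) = 1/√0.1862 = 2.317; τ_3 = 0.6261/2.317 = 0.2702 s.
Total proper time: τ_1 + 3.831 + 0.2702 = 7.013, so τ_1 = 7.013 − 4.101 = 2.912 s.
γ_1 = 8.533/2.912 = 2.931; β = √(1 − 1/γ²) = √0.8836.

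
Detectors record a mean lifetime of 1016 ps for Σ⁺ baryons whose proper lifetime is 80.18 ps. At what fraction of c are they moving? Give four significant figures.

v = 0.9969c

γ = Δt/τ₀ = 1016/80.18 = 12.67
β = √(1 − 1/γ²) = √(1 − 0.006228) = √0.9938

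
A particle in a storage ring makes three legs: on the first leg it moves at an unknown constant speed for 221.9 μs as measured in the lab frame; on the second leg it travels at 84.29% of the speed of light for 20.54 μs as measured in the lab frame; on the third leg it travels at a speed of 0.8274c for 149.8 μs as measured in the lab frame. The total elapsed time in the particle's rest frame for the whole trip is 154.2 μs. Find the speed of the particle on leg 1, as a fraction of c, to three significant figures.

Leg 1: speed unknown; τ_1 = 221.9/γ_1.
Leg 2: β = 0.8429; γ = 1/√(1 − 0.8429²) = 1/√0.2895 = 1.858; τ_2 = 20.54/1.858 = 11.05 μs.
Leg 3: γ = 1/√(1 − 0.8274²) = 1/√0.3154 = 1.781; τ_3 = 149.8/1.781 = 84.13 μs.
Total proper time: τ_1 + 11.05 + 84.13 = 154.2, so τ_1 = 154.2 − 95.18 = 59.02 μs.
γ_1 = 221.9/59.02 = 3.760; β = √(1 − 1/γ²) = √0.9293.

β = 0.964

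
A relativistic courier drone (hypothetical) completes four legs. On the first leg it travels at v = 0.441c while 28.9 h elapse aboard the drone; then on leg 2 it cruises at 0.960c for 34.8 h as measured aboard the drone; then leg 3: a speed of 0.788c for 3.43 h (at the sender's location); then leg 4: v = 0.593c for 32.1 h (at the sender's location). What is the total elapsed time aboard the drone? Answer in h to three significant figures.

Leg 1: 28.9 h is already measured aboard the drone.
Leg 2: 34.8 h is already measured aboard the drone.
Leg 3: γ = 1/√(1 − 0.788²) = 1/√0.3791 = 1.624; τ_3 = 3.43/1.624 = 2.112 h.
Leg 4: γ = 1/√(1 − 0.593²) = 1/√0.6484 = 1.242; τ_4 = 32.1/1.242 = 25.85 h.
Total: 28.90 + 34.80 + 2.112 + 25.85 h.

τ = 91.7 h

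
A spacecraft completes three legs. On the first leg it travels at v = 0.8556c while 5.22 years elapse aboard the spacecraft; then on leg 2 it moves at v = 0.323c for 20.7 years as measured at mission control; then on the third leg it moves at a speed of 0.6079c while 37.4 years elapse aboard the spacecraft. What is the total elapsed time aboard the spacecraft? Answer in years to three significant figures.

τ = 62.2 years

Leg 1: 5.22 years is already measured aboard the spacecraft.
Leg 2: γ = 1/√(1 − 0.323²) = 1/√0.8957 = 1.057; τ_2 = 20.7/1.057 = 19.59 years.
Leg 3: 37.4 years is already measured aboard the spacecraft.
Total: 5.220 + 19.59 + 37.40 years.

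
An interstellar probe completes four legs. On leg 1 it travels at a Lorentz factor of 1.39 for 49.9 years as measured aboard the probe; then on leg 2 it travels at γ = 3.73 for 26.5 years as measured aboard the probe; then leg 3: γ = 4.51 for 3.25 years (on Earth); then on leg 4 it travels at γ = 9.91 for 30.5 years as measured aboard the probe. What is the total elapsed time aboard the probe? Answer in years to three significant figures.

τ = 108 years

Leg 1: 49.9 years is already measured aboard the probe.
Leg 2: 26.5 years is already measured aboard the probe.
Leg 3: γ = 4.51; τ_3 = 3.25/4.510 = 0.7206 years.
Leg 4: 30.5 years is already measured aboard the probe.
Total: 49.90 + 26.50 + 0.7206 + 30.50 years.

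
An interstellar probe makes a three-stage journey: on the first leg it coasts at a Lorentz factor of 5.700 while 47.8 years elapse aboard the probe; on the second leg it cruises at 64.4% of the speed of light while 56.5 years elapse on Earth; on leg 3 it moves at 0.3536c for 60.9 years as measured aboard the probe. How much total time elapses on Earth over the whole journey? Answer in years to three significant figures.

Δt = 394 years

Leg 1: γ = 5.700; Δt_1 = 5.700 × 47.8 = 272.5 years.
Leg 2: 56.5 years is already measured on Earth.
Leg 3: γ = 1/√(1 − 0.3536²) = 1/√0.8750 = 1.069; Δt_3 = 1.069 × 60.9 = 65.11 years.
Total: 272.5 + 56.50 + 65.11 years.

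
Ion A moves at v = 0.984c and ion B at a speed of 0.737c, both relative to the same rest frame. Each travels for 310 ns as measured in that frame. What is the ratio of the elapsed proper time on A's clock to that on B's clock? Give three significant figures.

τ_A/τ_B = 0.264

A: γ = 1/√(1 − 0.984²) = 1/√0.03174 = 5.613. B: γ = 1/√(1 − 0.737²) = 1/√0.4568 = 1.480.
τ_A/τ_B = γ_B/γ_A = 1.480/5.613 = 0.2636, so τ_A/τ_B = 0.2636.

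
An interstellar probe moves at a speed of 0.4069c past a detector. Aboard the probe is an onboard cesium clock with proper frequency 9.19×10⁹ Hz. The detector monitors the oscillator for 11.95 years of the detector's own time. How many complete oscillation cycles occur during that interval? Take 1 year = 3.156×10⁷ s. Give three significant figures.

γ = 1/√(1 − 0.4069²) = 1/√0.8344 = 1.095
During 11.95 years of lab time, the oscillator's proper time advances by τ = Δt/γ = 11.95/1.095 = 10.92 years = 3.445×10⁸ s.
N = f × τ = 9.19×10⁹ × 3.445×10⁸ = 3.166×10¹⁸.

N = 3.17×10¹⁸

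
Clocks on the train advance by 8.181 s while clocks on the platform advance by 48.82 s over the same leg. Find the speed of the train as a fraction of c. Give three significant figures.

β = 0.986

The proper time is measured on the train (both events occur at the train's location); Δt is measured on the platform. γ = Δt/τ = 48.82/8.181 = 5.967.
β = √(1 − 1/γ²) = √(1 − 0.02808) = √0.9719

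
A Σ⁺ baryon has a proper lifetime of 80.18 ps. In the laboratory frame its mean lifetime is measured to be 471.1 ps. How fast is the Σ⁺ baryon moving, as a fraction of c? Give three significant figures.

v = 0.985c

γ = Δt/τ₀ = 471.1/80.18 = 5.876
β = √(1 − 1/γ²) = √(1 − 0.02897) = √0.9710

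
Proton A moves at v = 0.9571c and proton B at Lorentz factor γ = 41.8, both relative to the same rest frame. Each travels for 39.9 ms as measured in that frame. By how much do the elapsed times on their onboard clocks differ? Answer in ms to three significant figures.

A: γ = 1/√(1 − 0.9571²) = 1/√0.08396 = 3.451; τ_A = 39.9/3.451 = 11.56 ms.
B: γ = 41.8; τ_B = 39.9/41.80 = 0.9545 ms.

|τ_A − τ_B| = 10.6 ms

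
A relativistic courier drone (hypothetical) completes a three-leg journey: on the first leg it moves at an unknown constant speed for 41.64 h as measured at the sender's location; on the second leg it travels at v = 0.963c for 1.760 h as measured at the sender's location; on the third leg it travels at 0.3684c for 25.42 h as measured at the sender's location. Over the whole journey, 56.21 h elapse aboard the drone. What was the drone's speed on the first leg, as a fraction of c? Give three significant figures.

Leg 1: speed unknown; τ_1 = 41.64/γ_1.
Leg 2: γ = 1/√(1 − 0.963²) = 1/√0.07263 = 3.711; τ_2 = 1.760/3.711 = 0.4743 h.
Leg 3: γ = 1/√(1 − 0.3684²) = 1/√0.8643 = 1.076; τ_3 = 25.42/1.076 = 23.63 h.
Total proper time: τ_1 + 0.4743 + 23.63 = 56.21, so τ_1 = 56.21 − 24.11 = 32.10 h.
γ_1 = 41.64/32.10 = 1.297; β = √(1 − 1/γ²) = √0.4056.

β = 0.637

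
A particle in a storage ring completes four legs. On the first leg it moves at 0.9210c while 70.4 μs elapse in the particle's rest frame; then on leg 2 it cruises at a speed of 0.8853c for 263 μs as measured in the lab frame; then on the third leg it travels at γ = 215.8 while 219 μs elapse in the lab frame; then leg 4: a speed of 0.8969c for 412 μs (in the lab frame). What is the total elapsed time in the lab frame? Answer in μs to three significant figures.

Leg 1: γ = 1/√(1 − 0.9210²) = 1/√0.1518 = 2.567; Δt_1 = 2.567 × 70.4 = 180.7 μs.
Leg 2: 263 μs is already measured in the lab frame.
Leg 3: 219 μs is already measured in the lab frame.
Leg 4: 412 μs is already measured in the lab frame.
Total: 180.7 + 263.0 + 219.0 + 412.0 μs.

Δt = 1070 μs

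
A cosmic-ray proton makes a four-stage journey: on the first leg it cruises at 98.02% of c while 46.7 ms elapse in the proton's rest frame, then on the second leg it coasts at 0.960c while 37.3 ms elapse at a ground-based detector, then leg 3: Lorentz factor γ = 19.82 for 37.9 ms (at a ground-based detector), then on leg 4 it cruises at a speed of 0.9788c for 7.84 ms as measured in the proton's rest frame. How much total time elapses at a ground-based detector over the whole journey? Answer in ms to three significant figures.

Leg 1: β = 0.9802; γ = 1/√(1 − 0.9802²) = 1/√0.03921 = 5.050; Δt_1 = 5.050 × 46.7 = 235.8 ms.
Leg 2: 37.3 ms is already measured at a ground-based detector.
Leg 3: 37.9 ms is already measured at a ground-based detector.
Leg 4: γ = 1/√(1 − 0.9788²) = 1/√0.04195 = 4.882; Δt_4 = 4.882 × 7.84 = 38.28 ms.
Total: 235.8 + 37.30 + 37.90 + 38.28 ms.

Δt = 349 ms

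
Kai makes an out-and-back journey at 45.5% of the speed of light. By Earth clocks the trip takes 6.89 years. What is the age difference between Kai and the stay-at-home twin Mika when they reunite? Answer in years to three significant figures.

β = 0.455; γ = 1/√(1 − 0.455²) = 1/√0.7930 = 1.123
Kai's elapsed proper time: τ = 6.89/1.123 = 6.135 years.
Age gap = Δt − τ = 6.89 − 6.135 years.

Δt − τ = 0.755 years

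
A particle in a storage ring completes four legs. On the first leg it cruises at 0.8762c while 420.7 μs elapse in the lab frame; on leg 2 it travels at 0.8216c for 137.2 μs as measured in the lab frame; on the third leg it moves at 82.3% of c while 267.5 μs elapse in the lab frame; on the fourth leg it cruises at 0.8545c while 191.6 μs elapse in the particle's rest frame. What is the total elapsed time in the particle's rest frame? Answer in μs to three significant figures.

τ = 625 μs

Leg 1: γ = 1/√(1 − 0.8762²) = 1/√0.2323 = 2.075; τ_1 = 420.7/2.075 = 202.8 μs.
Leg 2: γ = 1/√(1 − 0.8216²) = 1/√0.3250 = 1.754; τ_2 = 137.2/1.754 = 78.21 μs.
Leg 3: β = 0.823; γ = 1/√(1 − 0.823²) = 1/√0.3227 = 1.760; τ_3 = 267.5/1.760 = 152.0 μs.
Leg 4: 191.6 μs is already measured in the particle's rest frame.
Total: 202.8 + 78.21 + 152.0 + 191.6 μs.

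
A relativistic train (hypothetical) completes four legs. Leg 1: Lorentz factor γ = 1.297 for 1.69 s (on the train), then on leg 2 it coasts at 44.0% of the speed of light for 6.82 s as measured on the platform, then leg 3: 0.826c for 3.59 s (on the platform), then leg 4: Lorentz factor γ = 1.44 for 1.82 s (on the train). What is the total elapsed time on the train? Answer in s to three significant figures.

Leg 1: 1.69 s is already measured on the train.
Leg 2: β = 0.440; γ = 1/√(1 − 0.440²) = 1/√0.8064 = 1.114; τ_2 = 6.82/1.114 = 6.124 s.
Leg 3: γ = 1/√(1 − 0.826²) = 1/√0.3177 = 1.774; τ_3 = 3.59/1.774 = 2.024 s.
Leg 4: 1.82 s is already measured on the train.
Total: 1.690 + 6.124 + 2.024 + 1.820 s.

τ = 11.7 s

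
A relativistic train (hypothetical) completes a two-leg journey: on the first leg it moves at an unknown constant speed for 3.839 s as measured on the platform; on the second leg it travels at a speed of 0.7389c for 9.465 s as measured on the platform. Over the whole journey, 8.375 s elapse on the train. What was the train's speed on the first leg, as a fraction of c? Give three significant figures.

Leg 1: speed unknown; τ_1 = 3.839/γ_1.
Leg 2: γ = 1/√(1 − 0.7389²) = 1/√0.4540 = 1.484; τ_2 = 9.465/1.484 = 6.378 s.
Total proper time: τ_1 + 6.378 = 8.375, so τ_1 = 8.375 − 6.378 = 1.997 s.
γ_1 = 3.839/1.997 = 1.922; β = √(1 − 1/γ²) = √0.7293.

β = 0.854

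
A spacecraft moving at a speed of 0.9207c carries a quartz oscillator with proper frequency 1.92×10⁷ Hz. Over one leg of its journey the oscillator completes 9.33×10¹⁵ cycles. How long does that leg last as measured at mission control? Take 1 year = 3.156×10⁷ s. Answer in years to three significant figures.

γ = 1/√(1 − 0.9207²) = 1/√0.1523 = 2.562
Proper time for N cycles: τ = N/f = 9.33×10¹⁵/(1.92×10⁷) = 4.859×10⁸ s = 15.40 years.
Lab-frame duration Δt = γτ = 2.562 × 15.40 = 39.45 years.

Δt = 39.5 years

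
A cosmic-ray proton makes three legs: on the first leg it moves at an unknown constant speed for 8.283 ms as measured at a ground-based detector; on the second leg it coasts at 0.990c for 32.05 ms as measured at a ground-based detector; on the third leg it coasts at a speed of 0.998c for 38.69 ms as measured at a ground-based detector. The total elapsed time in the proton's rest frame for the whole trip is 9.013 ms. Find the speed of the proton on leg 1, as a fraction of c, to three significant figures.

Leg 1: speed unknown; τ_1 = 8.283/γ_1.
Leg 2: γ = 1/√(1 − 0.990²) = 1/√0.01990 = 7.089; τ_2 = 32.05/7.089 = 4.521 ms.
Leg 3: γ = 1/√(1 − 0.998²) = 1/√0.003996 = 15.82; τ_3 = 38.69/15.82 = 2.446 ms.
Total proper time: τ_1 + 4.521 + 2.446 = 9.013, so τ_1 = 9.013 − 6.967 = 2.046 ms.
γ_1 = 8.283/2.046 = 4.048; β = √(1 − 1/γ²) = √0.9390.

β = 0.969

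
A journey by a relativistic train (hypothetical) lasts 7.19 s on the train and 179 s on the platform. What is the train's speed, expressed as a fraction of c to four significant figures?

β = 0.9992

The proper time is measured on the train (both events occur at the train's location); Δt is measured on the platform. γ = Δt/τ = 179/7.19 = 24.90.
β = √(1 − 1/γ²) = √(1 − 0.001613) = √0.9984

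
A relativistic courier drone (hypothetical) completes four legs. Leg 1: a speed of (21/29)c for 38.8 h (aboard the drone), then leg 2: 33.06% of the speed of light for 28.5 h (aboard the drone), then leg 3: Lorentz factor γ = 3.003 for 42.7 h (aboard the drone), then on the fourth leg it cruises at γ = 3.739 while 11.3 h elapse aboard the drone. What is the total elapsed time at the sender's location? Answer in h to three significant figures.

Leg 1: γ = 1/√(1 − (21/29)²) = 29/20 = 1.450; Δt_1 = 1.450 × 38.8 = 56.26 h.
Leg 2: β = 0.3306; γ = 1/√(1 − 0.3306²) = 1/√0.8907 = 1.060; Δt_2 = 1.060 × 28.5 = 30.20 h.
Leg 3: γ = 3.003; Δt_3 = 3.003 × 42.7 = 128.2 h.
Leg 4: γ = 3.739; Δt_4 = 3.739 × 11.3 = 42.25 h.
Total: 56.26 + 30.20 + 128.2 + 42.25 h.

Δt = 257 h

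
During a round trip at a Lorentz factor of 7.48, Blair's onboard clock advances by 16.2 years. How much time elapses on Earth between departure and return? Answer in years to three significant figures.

Δt = 121 years

γ = 7.48
Earth-frame duration is the dilated interval: Δt = γτ = 7.480 × 16.2 years.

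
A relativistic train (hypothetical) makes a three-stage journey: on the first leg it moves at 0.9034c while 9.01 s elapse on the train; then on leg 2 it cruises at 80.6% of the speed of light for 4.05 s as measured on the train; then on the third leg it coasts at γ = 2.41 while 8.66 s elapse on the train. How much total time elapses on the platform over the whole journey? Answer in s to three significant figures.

Δt = 48.7 s

Leg 1: γ = 1/√(1 − 0.9034²) = 1/√0.1839 = 2.332; Δt_1 = 2.332 × 9.01 = 21.01 s.
Leg 2: β = 0.806; γ = 1/√(1 − 0.806²) = 1/√0.3504 = 1.689; Δt_2 = 1.689 × 4.05 = 6.842 s.
Leg 3: γ = 2.41; Δt_3 = 2.410 × 8.66 = 20.87 s.
Total: 21.01 + 6.842 + 20.87 s.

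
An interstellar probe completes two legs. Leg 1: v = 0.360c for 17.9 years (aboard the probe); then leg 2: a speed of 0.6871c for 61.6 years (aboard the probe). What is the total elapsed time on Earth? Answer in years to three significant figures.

Δt = 104 years

Leg 1: γ = 1/√(1 − 0.360²) = 1/√0.8704 = 1.072; Δt_1 = 1.072 × 17.9 = 19.19 years.
Leg 2: γ = 1/√(1 − 0.6871²) = 1/√0.5279 = 1.376; Δt_2 = 1.376 × 61.6 = 84.78 years.
Total: 19.19 + 84.78 years.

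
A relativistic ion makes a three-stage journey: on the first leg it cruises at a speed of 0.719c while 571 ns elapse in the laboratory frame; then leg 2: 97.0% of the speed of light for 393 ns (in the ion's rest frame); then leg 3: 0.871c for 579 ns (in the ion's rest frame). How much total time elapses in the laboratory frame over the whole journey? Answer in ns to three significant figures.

Δt = 3370 ns

Leg 1: 571 ns is already measured in the laboratory frame.
Leg 2: β = 0.970; γ = 1/√(1 − 0.970²) = 1/√0.05910 = 4.113; Δt_2 = 4.113 × 393 = 1617 ns.
Leg 3: γ = 1/√(1 − 0.871²) = 1/√0.2414 = 2.035; Δt_3 = 2.035 × 579 = 1179 ns.
Total: 571.0 + 1617 + 1179 ns.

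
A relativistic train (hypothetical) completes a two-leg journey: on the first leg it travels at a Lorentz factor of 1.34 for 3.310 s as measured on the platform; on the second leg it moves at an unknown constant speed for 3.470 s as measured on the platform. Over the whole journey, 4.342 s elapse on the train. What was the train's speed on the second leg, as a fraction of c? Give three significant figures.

Leg 1: γ = 1.34; τ_1 = 3.310/1.340 = 2.470 s.
Leg 2: speed unknown; τ_2 = 3.470/γ_2.
Total proper time: 2.470 + τ_2 = 4.342, so τ_2 = 4.342 − 2.470 = 1.872 s.
γ_2 = 3.470/1.872 = 1.854; β = √(1 − 1/γ²) = √0.7090.

β = 0.842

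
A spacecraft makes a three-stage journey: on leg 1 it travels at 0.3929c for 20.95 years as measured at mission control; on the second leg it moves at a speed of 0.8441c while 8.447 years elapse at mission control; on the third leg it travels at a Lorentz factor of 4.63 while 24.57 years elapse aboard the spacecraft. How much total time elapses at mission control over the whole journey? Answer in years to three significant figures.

Leg 1: 20.95 years is already measured at mission control.
Leg 2: 8.447 years is already measured at mission control.
Leg 3: γ = 4.63; Δt_3 = 4.630 × 24.57 = 113.8 years.
Total: 20.95 + 8.447 + 113.8 years.

Δt = 143 years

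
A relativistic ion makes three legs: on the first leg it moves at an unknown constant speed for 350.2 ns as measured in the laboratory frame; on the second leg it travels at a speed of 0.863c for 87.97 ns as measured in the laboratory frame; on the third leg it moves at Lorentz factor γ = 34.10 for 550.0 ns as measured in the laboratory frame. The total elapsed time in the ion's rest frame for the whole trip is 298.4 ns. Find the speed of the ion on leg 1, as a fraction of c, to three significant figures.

Leg 1: speed unknown; τ_1 = 350.2/γ_1.
Leg 2: γ = 1/√(1 − 0.863²) = 1/√0.2552 = 1.979; τ_2 = 87.97/1.979 = 44.44 ns.
Leg 3: γ = 34.10; τ_3 = 550.0/34.10 = 16.13 ns.
Total proper time: τ_1 + 44.44 + 16.13 = 298.4, so τ_1 = 298.4 − 60.57 = 237.8 ns.
γ_1 = 350.2/237.8 = 1.472; β = √(1 − 1/γ²) = √0.5388.

β = 0.734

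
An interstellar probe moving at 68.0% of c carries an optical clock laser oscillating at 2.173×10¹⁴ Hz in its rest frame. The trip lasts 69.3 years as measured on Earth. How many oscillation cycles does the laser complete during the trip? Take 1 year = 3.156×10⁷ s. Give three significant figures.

β = 0.680; γ = 1/√(1 − 0.680²) = 1/√0.5376 = 1.364
The oscillator's own cycle count is N = f × τ where τ is the proper time aboard the probe. τ = Δt/γ = 69.3/1.364 = 50.81 years = 1.604×10⁹ s.
N = 2.173×10¹⁴ × 1.604×10⁹ = 3.485×10²³.

N = 3.48×10²³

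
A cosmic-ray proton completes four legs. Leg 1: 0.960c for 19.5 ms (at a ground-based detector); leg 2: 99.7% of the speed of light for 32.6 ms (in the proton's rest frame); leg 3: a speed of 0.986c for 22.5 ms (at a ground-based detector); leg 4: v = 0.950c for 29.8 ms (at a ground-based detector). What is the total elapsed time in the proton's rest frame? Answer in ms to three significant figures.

Leg 1: γ = 1/√(1 − 0.960²) = 25/7 ≈ 3.571; τ_1 = 19.5/3.571 = 5.460 ms.
Leg 2: 32.6 ms is already measured in the proton's rest frame.
Leg 3: γ = 1/√(1 − 0.986²) = 1/√0.02780 = 5.997; τ_3 = 22.5/5.997 = 3.752 ms.
Leg 4: γ = 1/√(1 − 0.950²) = 1/√0.09750 = 3.203; τ_4 = 29.8/3.203 = 9.305 ms.
Total: 5.460 + 32.60 + 3.752 + 9.305 ms.

τ = 51.1 ms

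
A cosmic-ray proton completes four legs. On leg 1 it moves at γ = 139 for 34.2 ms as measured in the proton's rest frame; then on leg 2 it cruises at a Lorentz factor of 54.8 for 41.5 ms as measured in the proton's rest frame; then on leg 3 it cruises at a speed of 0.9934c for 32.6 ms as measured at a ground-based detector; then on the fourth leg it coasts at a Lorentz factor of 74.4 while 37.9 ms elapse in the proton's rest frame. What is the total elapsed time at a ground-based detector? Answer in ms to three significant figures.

Leg 1: γ = 139; Δt_1 = 139.0 × 34.2 = 4754 ms.
Leg 2: γ = 54.8; Δt_2 = 54.80 × 41.5 = 2274 ms.
Leg 3: 32.6 ms is already measured at a ground-based detector.
Leg 4: γ = 74.4; Δt_4 = 74.40 × 37.9 = 2820 ms.
Total: 4754 + 2274 + 32.60 + 2820 ms.

Δt = 9880 ms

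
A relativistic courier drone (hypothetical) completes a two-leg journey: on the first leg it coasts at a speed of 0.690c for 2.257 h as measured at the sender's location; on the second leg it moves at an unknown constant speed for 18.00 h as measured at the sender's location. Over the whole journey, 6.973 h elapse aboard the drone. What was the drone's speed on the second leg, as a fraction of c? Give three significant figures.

Leg 1: γ = 1/√(1 − 0.690²) = 1/√0.5239 = 1.382; τ_1 = 2.257/1.382 = 1.634 h.
Leg 2: speed unknown; τ_2 = 18.00/γ_2.
Total proper time: 1.634 + τ_2 = 6.973, so τ_2 = 6.973 − 1.634 = 5.339 h.
γ_2 = 18.00/5.339 = 3.371; β = √(1 − 1/γ²) = √0.9120.

β = 0.955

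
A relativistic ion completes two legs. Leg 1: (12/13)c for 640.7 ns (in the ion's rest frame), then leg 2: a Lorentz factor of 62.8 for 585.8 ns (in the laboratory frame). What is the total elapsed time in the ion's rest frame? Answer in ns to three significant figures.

Leg 1: 640.7 ns is already measured in the ion's rest frame.
Leg 2: γ = 62.8; τ_2 = 585.8/62.80 = 9.328 ns.
Total: 640.7 + 9.328 ns.

τ = 650 ns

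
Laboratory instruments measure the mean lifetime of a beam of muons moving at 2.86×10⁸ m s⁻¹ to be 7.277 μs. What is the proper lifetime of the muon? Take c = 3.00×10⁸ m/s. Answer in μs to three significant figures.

β = 2.86×10⁸/3.00×10⁸ = 0.9533; γ = 1/√(1 − 0.9533²) = 3.312
The lab-frame lifetime is the dilated interval; the proper lifetime is τ₀ = Δt/γ = 7.277/3.312 μs.

τ₀ = 2.20 μs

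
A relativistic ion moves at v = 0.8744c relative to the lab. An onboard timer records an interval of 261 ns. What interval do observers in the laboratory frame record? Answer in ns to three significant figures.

Δt = 538 ns

γ = 1/√(1 − 0.8744²) = 1/√0.2354 = 2.061
The interval measured in the ion's rest frame is the proper time (both events occur at the same place in that frame); the lab-frame interval is Δt = γτ = 2.061 × 261 ns.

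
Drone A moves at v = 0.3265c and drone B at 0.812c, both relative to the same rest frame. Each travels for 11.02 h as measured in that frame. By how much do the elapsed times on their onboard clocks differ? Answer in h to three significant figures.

|τ_A − τ_B| = 3.98 h

A: γ = 1/√(1 − 0.3265²) = 1/√0.8934 = 1.058; τ_A = 11.02/1.058 = 10.42 h.
B: γ = 1/√(1 − 0.812²) = 1/√0.3407 = 1.713; τ_B = 11.02/1.713 = 6.432 h.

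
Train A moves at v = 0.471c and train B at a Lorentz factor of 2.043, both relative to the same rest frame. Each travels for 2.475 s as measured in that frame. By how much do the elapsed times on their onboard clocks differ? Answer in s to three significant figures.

|τ_A − τ_B| = 0.972 s

A: γ = 1/√(1 − 0.471²) = 1/√0.7782 = 1.134; τ_A = 2.475/1.134 = 2.183 s.
B: γ = 2.043; τ_B = 2.475/2.043 = 1.211 s.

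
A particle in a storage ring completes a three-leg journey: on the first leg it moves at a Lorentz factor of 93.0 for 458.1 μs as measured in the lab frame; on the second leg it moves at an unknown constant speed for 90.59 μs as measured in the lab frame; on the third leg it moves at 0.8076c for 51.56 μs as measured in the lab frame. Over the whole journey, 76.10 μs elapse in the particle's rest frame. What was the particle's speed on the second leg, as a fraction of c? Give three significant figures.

β = 0.893

Leg 1: γ = 93.0; τ_1 = 458.1/93.00 = 4.926 μs.
Leg 2: speed unknown; τ_2 = 90.59/γ_2.
Leg 3: γ = 1/√(1 − 0.8076²) = 1/√0.3478 = 1.696; τ_3 = 51.56/1.696 = 30.41 μs.
Total proper time: 4.926 + τ_2 + 30.41 = 76.10, so τ_2 = 76.10 − 35.33 = 40.77 μs.
γ_2 = 90.59/40.77 = 2.222; β = √(1 − 1/γ²) = √0.7975.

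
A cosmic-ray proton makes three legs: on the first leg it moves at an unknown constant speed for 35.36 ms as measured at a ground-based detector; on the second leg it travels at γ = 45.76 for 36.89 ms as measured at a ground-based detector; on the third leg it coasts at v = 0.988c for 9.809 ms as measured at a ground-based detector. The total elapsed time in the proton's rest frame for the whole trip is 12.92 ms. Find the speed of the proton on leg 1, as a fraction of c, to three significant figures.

β = 0.954

Leg 1: speed unknown; τ_1 = 35.36/γ_1.
Leg 2: γ = 45.76; τ_2 = 36.89/45.76 = 0.8062 ms.
Leg 3: γ = 1/√(1 − 0.988²) = 1/√0.02386 = 6.474; τ_3 = 9.809/6.474 = 1.515 ms.
Total proper time: τ_1 + 0.8062 + 1.515 = 12.92, so τ_1 = 12.92 − 2.321 = 10.60 ms.
γ_1 = 35.36/10.60 = 3.336; β = √(1 − 1/γ²) = √0.9102.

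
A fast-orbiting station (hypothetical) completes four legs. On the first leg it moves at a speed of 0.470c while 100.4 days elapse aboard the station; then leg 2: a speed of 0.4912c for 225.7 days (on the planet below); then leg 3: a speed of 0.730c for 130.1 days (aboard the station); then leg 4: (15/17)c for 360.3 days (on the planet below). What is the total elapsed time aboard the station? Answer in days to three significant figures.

Leg 1: 100.4 days is already measured aboard the station.
Leg 2: γ = 1/√(1 − 0.4912²) = 1/√0.7587 = 1.148; τ_2 = 225.7/1.148 = 196.6 days.
Leg 3: 130.1 days is already measured aboard the station.
Leg 4: γ = 1/√(1 − (15/17)²) = 17/8 = 2.125; τ_4 = 360.3/2.125 = 169.6 days.
Total: 100.4 + 196.6 + 130.1 + 169.6 days.

τ = 597 days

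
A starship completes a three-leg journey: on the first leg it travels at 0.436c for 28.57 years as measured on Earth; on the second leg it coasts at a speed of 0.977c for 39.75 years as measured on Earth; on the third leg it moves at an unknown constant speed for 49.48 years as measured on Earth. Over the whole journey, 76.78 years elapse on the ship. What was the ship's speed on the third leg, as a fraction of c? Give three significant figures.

β = 0.509

Leg 1: γ = 1/√(1 − 0.436²) = 1/√0.8099 = 1.111; τ_1 = 28.57/1.111 = 25.71 years.
Leg 2: γ = 1/√(1 − 0.977²) = 1/√0.04547 = 4.690; τ_2 = 39.75/4.690 = 8.476 years.
Leg 3: speed unknown; τ_3 = 49.48/γ_3.
Total proper time: 25.71 + 8.476 + τ_3 = 76.78, so τ_3 = 76.78 − 34.19 = 42.59 years.
γ_3 = 49.48/42.59 = 1.162; β = √(1 − 1/γ²) = √0.2590.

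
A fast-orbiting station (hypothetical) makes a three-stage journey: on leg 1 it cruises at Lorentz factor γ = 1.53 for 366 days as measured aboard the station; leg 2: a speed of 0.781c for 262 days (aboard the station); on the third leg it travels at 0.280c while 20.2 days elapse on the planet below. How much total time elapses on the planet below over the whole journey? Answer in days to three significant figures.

Δt = 1000 days

Leg 1: γ = 1.53; Δt_1 = 1.530 × 366 = 560.0 days.
Leg 2: γ = 1/√(1 − 0.781²) = 1/√0.3900 = 1.601; Δt_2 = 1.601 × 262 = 419.5 days.
Leg 3: 20.2 days is already measured on the planet below.
Total: 560.0 + 419.5 + 20.20 days.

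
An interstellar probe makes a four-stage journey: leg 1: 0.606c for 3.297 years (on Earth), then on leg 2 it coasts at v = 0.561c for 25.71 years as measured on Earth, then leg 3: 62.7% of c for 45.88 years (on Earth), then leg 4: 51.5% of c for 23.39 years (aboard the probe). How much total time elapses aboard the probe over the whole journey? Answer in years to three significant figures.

τ = 83.0 years

Leg 1: γ = 1/√(1 − 0.606²) = 1/√0.6328 = 1.257; τ_1 = 3.297/1.257 = 2.623 years.
Leg 2: γ = 1/√(1 − 0.561²) = 1/√0.6853 = 1.208; τ_2 = 25.71/1.208 = 21.28 years.
Leg 3: β = 0.627; γ = 1/√(1 − 0.627²) = 1/√0.6069 = 1.284; τ_3 = 45.88/1.284 = 35.74 years.
Leg 4: 23.39 years is already measured aboard the probe.
Total: 2.623 + 21.28 + 35.74 + 23.39 years.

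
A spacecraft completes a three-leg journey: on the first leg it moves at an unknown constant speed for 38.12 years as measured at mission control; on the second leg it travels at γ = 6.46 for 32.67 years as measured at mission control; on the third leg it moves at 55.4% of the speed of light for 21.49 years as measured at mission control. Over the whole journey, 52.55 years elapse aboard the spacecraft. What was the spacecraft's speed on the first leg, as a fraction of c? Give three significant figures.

β = 0.630

Leg 1: speed unknown; τ_1 = 38.12/γ_1.
Leg 2: γ = 6.46; τ_2 = 32.67/6.460 = 5.057 years.
Leg 3: β = 0.554; γ = 1/√(1 − 0.554²) = 1/√0.6931 = 1.201; τ_3 = 21.49/1.201 = 17.89 years.
Total proper time: τ_1 + 5.057 + 17.89 = 52.55, so τ_1 = 52.55 − 22.95 = 29.60 years.
γ_1 = 38.12/29.60 = 1.288; β = √(1 − 1/γ²) = √0.3970.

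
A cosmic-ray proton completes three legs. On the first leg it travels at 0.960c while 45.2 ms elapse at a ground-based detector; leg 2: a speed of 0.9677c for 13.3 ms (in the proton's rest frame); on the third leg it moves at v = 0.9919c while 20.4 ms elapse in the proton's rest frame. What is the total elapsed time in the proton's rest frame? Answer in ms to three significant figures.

τ = 46.4 ms

Leg 1: γ = 1/√(1 − 0.960²) = 25/7 ≈ 3.571; τ_1 = 45.2/3.571 = 12.66 ms.
Leg 2: 13.3 ms is already measured in the proton's rest frame.
Leg 3: 20.4 ms is already measured in the proton's rest frame.
Total: 12.66 + 13.30 + 20.40 ms.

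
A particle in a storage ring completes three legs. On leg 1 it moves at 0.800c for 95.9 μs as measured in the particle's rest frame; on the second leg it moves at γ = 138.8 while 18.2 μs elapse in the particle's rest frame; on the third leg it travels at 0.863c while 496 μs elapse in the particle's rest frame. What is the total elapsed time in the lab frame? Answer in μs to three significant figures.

Δt = 3670 μs

Leg 1: γ = 1/√(1 − 0.800²) = 5/3 ≈ 1.667; Δt_1 = 1.667 × 95.9 = 159.8 μs.
Leg 2: γ = 138.8; Δt_2 = 138.8 × 18.2 = 2526 μs.
Leg 3: γ = 1/√(1 − 0.863²) = 1/√0.2552 = 1.979; Δt_3 = 1.979 × 496 = 981.8 μs.
Total: 159.8 + 2526 + 981.8 μs.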